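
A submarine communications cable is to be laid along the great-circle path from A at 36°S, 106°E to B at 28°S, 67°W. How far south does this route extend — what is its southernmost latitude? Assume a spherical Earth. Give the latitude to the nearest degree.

≈ 84°S

The great circle lies in the plane with unit normal n̂ = (p₁ × p₂)/|p₁ × p₂|.
Here n̂_z ≈ -0.097; the vertex latitude is φ_max = arccos|n̂_z| ≈ 84.5°.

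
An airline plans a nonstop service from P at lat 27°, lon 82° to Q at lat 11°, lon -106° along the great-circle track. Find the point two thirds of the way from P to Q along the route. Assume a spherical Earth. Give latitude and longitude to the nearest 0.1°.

≈ lat 56.6°, lon -121.3°

The haversine formula gives a central angle δ ≈ 2.465 rad (141.2°) between the endpoints.
Interpolate at f = 2/3 with slerp weights a = sin((1−f)δ)/sin δ ≈ 1.169, b = sin(fδ)/sin δ ≈ 1.592.
p = a·p₁ + b·p₂ ≈ (-0.286, -0.471, 0.834); φ = arcsin(p_z) ≈ 56.56°, λ = atan2(p_y, p_x) ≈ -121.25°.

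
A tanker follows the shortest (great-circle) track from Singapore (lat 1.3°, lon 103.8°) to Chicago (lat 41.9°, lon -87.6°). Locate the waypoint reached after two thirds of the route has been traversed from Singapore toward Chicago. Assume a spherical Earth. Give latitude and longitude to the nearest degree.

≈ lat 78°, lon -158°

Convert each endpoint to a unit vector on the sphere (x = cos φ cos λ, y = cos φ sin λ, z = sin φ).
The central angle between the endpoints is δ = arccos(p₁·p₂) ≈ 2.366 rad (135.6°).
Interpolate at f = 2/3 with slerp weights a = sin((1−f)δ)/sin δ ≈ 1.014, b = sin(fδ)/sin δ ≈ 1.429.
p = a·p₁ + b·p₂ ≈ (-0.197, -0.078, 0.977); φ = arcsin(p_z) ≈ 77.75°, λ = atan2(p_y, p_x) ≈ -158.35°.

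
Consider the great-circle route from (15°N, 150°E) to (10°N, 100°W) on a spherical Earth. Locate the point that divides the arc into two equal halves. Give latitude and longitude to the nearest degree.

≈ (21°N, 154°W)

Convert each endpoint to a unit vector on the sphere (x = cos φ cos λ, y = cos φ sin λ, z = sin φ).
The central angle between the endpoints is δ = arccos(p₁·p₂) ≈ 1.855 rad (106.3°).
Interpolate at f = 1/2 with slerp weights a = sin((1−f)δ)/sin δ ≈ 0.834, b = sin(fδ)/sin δ ≈ 0.834.
p = a·p₁ + b·p₂ ≈ (-0.840, -0.406, 0.360); φ = arcsin(p_z) ≈ 21.13°, λ = atan2(p_y, p_x) ≈ -154.21°.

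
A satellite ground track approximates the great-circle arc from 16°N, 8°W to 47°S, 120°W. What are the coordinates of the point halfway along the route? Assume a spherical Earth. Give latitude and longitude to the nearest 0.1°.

≈ 25.7°S, 49.9°W

Write both endpoints as unit vectors p₁, p₂ with components (cos φ cos λ, cos φ sin λ, sin φ).
The central angle between the endpoints is δ = arccos(p₁·p₂) ≈ 2.034 rad (116.6°).
Interpolate at f = 1/2 with slerp weights a = sin((1−f)δ)/sin δ ≈ 0.951, b = sin(fδ)/sin δ ≈ 0.951.
p = a·p₁ + b·p₂ ≈ (0.581, -0.689, -0.433); φ = arcsin(p_z) ≈ -25.68°, λ = atan2(p_y, p_x) ≈ -49.86°.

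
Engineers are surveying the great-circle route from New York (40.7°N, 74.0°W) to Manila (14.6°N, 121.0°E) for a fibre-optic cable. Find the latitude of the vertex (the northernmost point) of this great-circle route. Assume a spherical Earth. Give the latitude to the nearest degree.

≈ 77°N

The great circle lies in the plane with unit normal n̂ = (p₁ × p₂)/|p₁ × p₂|.
Here n̂_z ≈ -0.226; the vertex latitude is φ_max = arccos|n̂_z| ≈ 76.9°.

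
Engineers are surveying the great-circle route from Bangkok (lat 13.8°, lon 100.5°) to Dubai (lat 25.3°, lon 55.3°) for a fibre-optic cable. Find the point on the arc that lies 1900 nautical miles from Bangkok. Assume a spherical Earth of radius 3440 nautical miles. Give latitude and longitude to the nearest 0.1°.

≈ lat 23.4°, lon 68.6°

From cos δ = sin φ₁ sin φ₂ + cos φ₁ cos φ₂ cos Δλ, the central angle is δ ≈ 0.766 rad (43.9°). The total great-circle distance is δ·R ≈ 0.766 × 3440 ≈ 2635 nmi, so the target fraction is f = 1900/2635 ≈ 0.721.
Interpolate at f ≈ 0.721 with slerp weights a = sin((1−f)δ)/sin δ ≈ 0.306, b = sin(fδ)/sin δ ≈ 0.757.
p = a·p₁ + b·p₂ ≈ (0.335, 0.855, 0.396); φ = arcsin(p_z) ≈ 23.35°, λ = atan2(p_y, p_x) ≈ 68.58°.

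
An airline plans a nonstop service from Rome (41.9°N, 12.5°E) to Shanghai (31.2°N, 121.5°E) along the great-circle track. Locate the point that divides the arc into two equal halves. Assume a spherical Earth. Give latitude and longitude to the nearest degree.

Convert each endpoint to a unit vector on the sphere (x = cos φ cos λ, y = cos φ sin λ, z = sin φ).
The central angle between the endpoints is δ = arccos(p₁·p₂) ≈ 1.432 rad (82.0°).
Interpolate at f = 1/2 with slerp weights a = sin((1−f)δ)/sin δ ≈ 0.663, b = sin(fδ)/sin δ ≈ 0.663.
p = a·p₁ + b·p₂ ≈ (0.185, 0.590, 0.786); φ = arcsin(p_z) ≈ 51.80°, λ = atan2(p_y, p_x) ≈ 72.56°.

≈ (52°N, 73°E)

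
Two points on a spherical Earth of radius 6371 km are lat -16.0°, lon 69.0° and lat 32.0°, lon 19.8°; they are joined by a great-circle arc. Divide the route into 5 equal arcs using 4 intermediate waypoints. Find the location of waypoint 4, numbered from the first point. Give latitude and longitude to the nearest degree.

From cos δ = sin φ₁ sin φ₂ + cos φ₁ cos φ₂ cos Δλ, the central angle is δ ≈ 1.174 rad (67.3°).
Interpolate at f = 4/5 with slerp weights a = sin((1−f)δ)/sin δ ≈ 0.252, b = sin(fδ)/sin δ ≈ 0.875.
p = a·p₁ + b·p₂ ≈ (0.785, 0.478, 0.394); φ = arcsin(p_z) ≈ 23.22°, λ = atan2(p_y, p_x) ≈ 31.32°.

≈ lat 23°, lon 31°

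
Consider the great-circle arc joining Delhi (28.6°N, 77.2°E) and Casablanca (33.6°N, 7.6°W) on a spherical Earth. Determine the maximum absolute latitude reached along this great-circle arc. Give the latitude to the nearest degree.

≈ 39°N

The great circle lies in the plane with unit normal n̂ = (p₁ × p₂)/|p₁ × p₂|.
Here n̂_z ≈ -0.772; the vertex latitude is φ_max = arccos|n̂_z| ≈ 39.5°.
Check via Clairaut: cos φ_max = |cos φ₁| · sin C = cos(28.6°)·sin(61.5°) ≈ 0.772, again giving ≈ 39.5°.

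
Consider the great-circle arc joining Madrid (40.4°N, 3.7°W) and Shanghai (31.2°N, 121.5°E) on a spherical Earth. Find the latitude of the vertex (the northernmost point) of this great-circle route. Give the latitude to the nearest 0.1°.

The great circle lies in the plane with unit normal n̂ = (p₁ × p₂)/|p₁ × p₂|.
Here n̂_z ≈ +0.533; the vertex latitude is φ_max = arccos|n̂_z| ≈ 57.8°.

≈ 57.8°N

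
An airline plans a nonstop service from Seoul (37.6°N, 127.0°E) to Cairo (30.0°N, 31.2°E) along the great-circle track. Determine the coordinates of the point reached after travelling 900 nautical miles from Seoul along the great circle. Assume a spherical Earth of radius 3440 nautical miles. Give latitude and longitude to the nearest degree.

≈ (43°N, 109°E)

From cos δ = sin φ₁ sin φ₂ + cos φ₁ cos φ₂ cos Δλ, the central angle is δ ≈ 1.333 rad (76.4°). The total great-circle distance is δ·R ≈ 1.333 × 3440 ≈ 4585 nmi, so the target fraction is f = 900/4585 ≈ 0.196.
Interpolate at f ≈ 0.196 with slerp weights a = sin((1−f)δ)/sin δ ≈ 0.903, b = sin(fδ)/sin δ ≈ 0.266.
p = a·p₁ + b·p₂ ≈ (-0.234, 0.691, 0.684); φ = arcsin(p_z) ≈ 43.17°, λ = atan2(p_y, p_x) ≈ 108.67°.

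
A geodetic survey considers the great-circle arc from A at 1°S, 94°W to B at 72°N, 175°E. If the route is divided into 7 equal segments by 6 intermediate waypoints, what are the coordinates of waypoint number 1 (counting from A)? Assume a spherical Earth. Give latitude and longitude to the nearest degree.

The haversine formula gives a central angle δ ≈ 1.593 rad (91.3°) between the endpoints.
Interpolate at f = 1/7 with slerp weights a = sin((1−f)δ)/sin δ ≈ 0.979, b = sin(fδ)/sin δ ≈ 0.226.
p = a·p₁ + b·p₂ ≈ (-0.138, -0.971, 0.198); φ = arcsin(p_z) ≈ 11.39°, λ = atan2(p_y, p_x) ≈ -98.08°.

≈ 11°N, 98°W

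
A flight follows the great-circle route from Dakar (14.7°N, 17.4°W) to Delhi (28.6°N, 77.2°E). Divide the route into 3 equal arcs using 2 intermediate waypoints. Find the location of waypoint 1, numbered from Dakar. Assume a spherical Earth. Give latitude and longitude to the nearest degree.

Write both endpoints as unit vectors p₁, p₂ with components (cos φ cos λ, cos φ sin λ, sin φ).
The central angle between the endpoints is δ = arccos(p₁·p₂) ≈ 1.517 rad (86.9°).
Interpolate at f = 1/3 with slerp weights a = sin((1−f)δ)/sin δ ≈ 0.849, b = sin(fδ)/sin δ ≈ 0.485.
p = a·p₁ + b·p₂ ≈ (0.878, 0.170, 0.448); φ = arcsin(p_z) ≈ 26.59°, λ = atan2(p_y, p_x) ≈ 10.95°.

≈ 27°N, 11°E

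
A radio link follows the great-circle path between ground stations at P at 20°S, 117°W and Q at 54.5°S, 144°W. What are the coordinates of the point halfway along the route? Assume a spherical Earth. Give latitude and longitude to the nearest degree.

Convert each endpoint to a unit vector on the sphere (x = cos φ cos λ, y = cos φ sin λ, z = sin φ).
The central angle between the endpoints is δ = arccos(p₁·p₂) ≈ 0.700 rad (40.1°).
Interpolate at f = 1/2 with slerp weights a = sin((1−f)δ)/sin δ ≈ 0.532, b = sin(fδ)/sin δ ≈ 0.532.
p = a·p₁ + b·p₂ ≈ (-0.477, -0.627, -0.615); φ = arcsin(p_z) ≈ -37.98°, λ = atan2(p_y, p_x) ≈ -127.26°.

≈ 38°S, 127°W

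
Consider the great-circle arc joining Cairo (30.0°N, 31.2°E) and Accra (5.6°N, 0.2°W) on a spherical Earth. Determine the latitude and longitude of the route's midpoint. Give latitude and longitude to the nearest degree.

Write both endpoints as unit vectors p₁, p₂ with components (cos φ cos λ, cos φ sin λ, sin φ).
The central angle between the endpoints is δ = arccos(p₁·p₂) ≈ 0.669 rad (38.3°).
Interpolate at f = 1/2 with slerp weights a = sin((1−f)δ)/sin δ ≈ 0.529, b = sin(fδ)/sin δ ≈ 0.529.
p = a·p₁ + b·p₂ ≈ (0.919, 0.236, 0.316); φ = arcsin(p_z) ≈ 18.44°, λ = atan2(p_y, p_x) ≈ 14.38°.

≈ 18°N, 14°E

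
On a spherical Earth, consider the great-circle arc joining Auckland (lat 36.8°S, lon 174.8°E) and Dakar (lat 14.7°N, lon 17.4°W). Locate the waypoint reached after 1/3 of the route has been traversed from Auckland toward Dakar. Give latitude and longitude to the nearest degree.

Convert each endpoint to a unit vector on the sphere (x = cos φ cos λ, y = cos φ sin λ, z = sin φ).
The central angle between the endpoints is δ = arccos(p₁·p₂) ≈ 2.712 rad (155.4°).
Interpolate at f = 1/3 with slerp weights a = sin((1−f)δ)/sin δ ≈ 2.333, b = sin(fδ)/sin δ ≈ 1.886.
p = a·p₁ + b·p₂ ≈ (-0.120, -0.376, -0.919); φ = arcsin(p_z) ≈ -66.75°, λ = atan2(p_y, p_x) ≈ -107.65°.

≈ lat 67°S, lon 108°W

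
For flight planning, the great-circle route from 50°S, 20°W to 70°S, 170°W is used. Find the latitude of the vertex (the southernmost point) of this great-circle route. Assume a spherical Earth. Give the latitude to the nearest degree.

The great circle lies in the plane with unit normal n̂ = (p₁ × p₂)/|p₁ × p₂|.
Here n̂_z ≈ -0.130; the vertex latitude is φ_max = arccos|n̂_z| ≈ 82.6°.

≈ 83°S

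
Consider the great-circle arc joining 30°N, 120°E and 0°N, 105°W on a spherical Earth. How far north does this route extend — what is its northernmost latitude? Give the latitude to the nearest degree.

≈ 39°N

The great circle lies in the plane with unit normal n̂ = (p₁ × p₂)/|p₁ × p₂|.
Here n̂_z ≈ +0.775; the vertex latitude is φ_max = arccos|n̂_z| ≈ 39.2°.
Check via Clairaut: cos φ_max = |cos φ₁| · sin C = cos(30.0°)·sin(63.4°) ≈ 0.775, again giving ≈ 39.2°.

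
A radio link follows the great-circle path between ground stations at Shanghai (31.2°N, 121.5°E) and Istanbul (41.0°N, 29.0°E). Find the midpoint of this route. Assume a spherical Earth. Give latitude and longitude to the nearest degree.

≈ (46°N, 79°E)

The haversine formula gives a central angle δ ≈ 1.254 rad (71.8°) between the endpoints.
Interpolate at f = 1/2 with slerp weights a = sin((1−f)δ)/sin δ ≈ 0.617, b = sin(fδ)/sin δ ≈ 0.617.
p = a·p₁ + b·p₂ ≈ (0.132, 0.676, 0.725); φ = arcsin(p_z) ≈ 46.46°, λ = atan2(p_y, p_x) ≈ 78.99°.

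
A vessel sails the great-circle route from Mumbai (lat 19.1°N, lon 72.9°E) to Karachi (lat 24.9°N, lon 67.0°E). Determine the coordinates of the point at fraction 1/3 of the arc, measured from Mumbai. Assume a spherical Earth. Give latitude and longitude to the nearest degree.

≈ lat 21°N, lon 71°E

The haversine formula gives a central angle δ ≈ 0.139 rad (8.0°) between the endpoints.
Interpolate at f = 1/3 with slerp weights a = sin((1−f)δ)/sin δ ≈ 0.668, b = sin(fδ)/sin δ ≈ 0.334.
p = a·p₁ + b·p₂ ≈ (0.304, 0.882, 0.359); φ = arcsin(p_z) ≈ 21.06°, λ = atan2(p_y, p_x) ≈ 70.99°.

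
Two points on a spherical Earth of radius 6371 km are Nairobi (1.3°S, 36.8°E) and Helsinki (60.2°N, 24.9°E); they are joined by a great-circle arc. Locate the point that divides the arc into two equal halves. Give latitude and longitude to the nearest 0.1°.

Convert each endpoint to a unit vector on the sphere (x = cos φ cos λ, y = cos φ sin λ, z = sin φ).
The central angle between the endpoints is δ = arccos(p₁·p₂) ≈ 1.085 rad (62.2°).
Interpolate at f = 1/2 with slerp weights a = sin((1−f)δ)/sin δ ≈ 0.584, b = sin(fδ)/sin δ ≈ 0.584.
p = a·p₁ + b·p₂ ≈ (0.731, 0.472, 0.493); φ = arcsin(p_z) ≈ 29.57°, λ = atan2(p_y, p_x) ≈ 32.86°.

≈ (29.6°N, 32.9°E)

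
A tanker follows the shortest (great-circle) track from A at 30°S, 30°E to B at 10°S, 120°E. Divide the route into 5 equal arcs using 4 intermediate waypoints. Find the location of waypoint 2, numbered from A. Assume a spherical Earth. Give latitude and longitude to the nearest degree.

Write both endpoints as unit vectors p₁, p₂ with components (cos φ cos λ, cos φ sin λ, sin φ).
The central angle between the endpoints is δ = arccos(p₁·p₂) ≈ 1.484 rad (85.0°).
Interpolate at f = 2/5 with slerp weights a = sin((1−f)δ)/sin δ ≈ 0.780, b = sin(fδ)/sin δ ≈ 0.561.
p = a·p₁ + b·p₂ ≈ (0.309, 0.817, -0.488); φ = arcsin(p_z) ≈ -29.18°, λ = atan2(p_y, p_x) ≈ 69.29°.

≈ 29°S, 69°E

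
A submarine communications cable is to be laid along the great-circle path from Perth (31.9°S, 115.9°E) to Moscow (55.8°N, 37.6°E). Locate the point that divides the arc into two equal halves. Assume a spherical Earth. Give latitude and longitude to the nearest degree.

The haversine formula gives a central angle δ ≈ 1.918 rad (109.9°) between the endpoints.
Interpolate at f = 1/2 with slerp weights a = sin((1−f)δ)/sin δ ≈ 0.871, b = sin(fδ)/sin δ ≈ 0.871.
p = a·p₁ + b·p₂ ≈ (0.065, 0.963, 0.260); φ = arcsin(p_z) ≈ 15.07°, λ = atan2(p_y, p_x) ≈ 86.15°.

≈ (15°N, 86°E)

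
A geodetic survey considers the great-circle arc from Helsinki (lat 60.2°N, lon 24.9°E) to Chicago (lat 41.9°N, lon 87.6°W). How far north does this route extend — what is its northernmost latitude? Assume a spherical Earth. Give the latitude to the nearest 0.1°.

The great circle lies in the plane with unit normal n̂ = (p₁ × p₂)/|p₁ × p₂|.
Here n̂_z ≈ -0.380; the vertex latitude is φ_max = arccos|n̂_z| ≈ 67.7°.
Check via Clairaut: cos φ_max = |cos φ₁| · sin C = cos(60.2°)·sin(49.9°) ≈ 0.380, again giving ≈ 67.7°.

≈ 67.7°N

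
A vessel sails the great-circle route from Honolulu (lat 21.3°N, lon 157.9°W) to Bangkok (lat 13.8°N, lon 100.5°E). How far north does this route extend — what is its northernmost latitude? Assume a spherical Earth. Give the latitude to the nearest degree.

The great circle lies in the plane with unit normal n̂ = (p₁ × p₂)/|p₁ × p₂|.
Here n̂_z ≈ -0.890; the vertex latitude is φ_max = arccos|n̂_z| ≈ 27.1°.
Check via Clairaut: cos φ_max = |cos φ₁| · sin C = cos(21.3°)·sin(72.9°) ≈ 0.890, again giving ≈ 27.1°.

≈ 27°N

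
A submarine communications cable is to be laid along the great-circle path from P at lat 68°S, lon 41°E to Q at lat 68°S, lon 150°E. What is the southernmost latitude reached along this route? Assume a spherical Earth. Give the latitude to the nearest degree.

≈ 77°S

The great circle lies in the plane with unit normal n̂ = (p₁ × p₂)/|p₁ × p₂|.
Here n̂_z ≈ +0.228; the vertex latitude is φ_max = arccos|n̂_z| ≈ 76.8°.
Check via Clairaut: cos φ_max = |cos φ₁| · sin C = cos(68.0°)·sin(142.4°) ≈ 0.228, again giving ≈ 76.8°.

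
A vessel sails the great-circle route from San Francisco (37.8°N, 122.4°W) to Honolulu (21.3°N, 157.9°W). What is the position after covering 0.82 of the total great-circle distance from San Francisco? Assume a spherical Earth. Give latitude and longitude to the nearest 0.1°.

Convert each endpoint to a unit vector on the sphere (x = cos φ cos λ, y = cos φ sin λ, z = sin φ).
The central angle between the endpoints is δ = arccos(p₁·p₂) ≈ 0.606 rad (34.7°).
Interpolate at f = 0.82 with slerp weights a = sin((1−f)δ)/sin δ ≈ 0.191, b = sin(fδ)/sin δ ≈ 0.837.
p = a·p₁ + b·p₂ ≈ (-0.803, -0.421, 0.421); φ = arcsin(p_z) ≈ 24.91°, λ = atan2(p_y, p_x) ≈ -152.35°.

≈ (24.9°N, 152.4°W)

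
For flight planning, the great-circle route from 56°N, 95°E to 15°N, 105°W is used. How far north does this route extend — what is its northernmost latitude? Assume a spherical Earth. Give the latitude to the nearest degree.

≈ 79°N

The great circle lies in the plane with unit normal n̂ = (p₁ × p₂)/|p₁ × p₂|.
Here n̂_z ≈ +0.193; the vertex latitude is φ_max = arccos|n̂_z| ≈ 78.9°.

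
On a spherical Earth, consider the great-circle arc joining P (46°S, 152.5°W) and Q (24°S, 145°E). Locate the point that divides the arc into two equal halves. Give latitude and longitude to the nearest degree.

≈ (39°S, 172°E)

Convert each endpoint to a unit vector on the sphere (x = cos φ cos λ, y = cos φ sin λ, z = sin φ).
The central angle between the endpoints is δ = arccos(p₁·p₂) ≈ 0.945 rad (54.2°).
Interpolate at f = 1/2 with slerp weights a = sin((1−f)δ)/sin δ ≈ 0.562, b = sin(fδ)/sin δ ≈ 0.562.
p = a·p₁ + b·p₂ ≈ (-0.766, 0.114, -0.632); φ = arcsin(p_z) ≈ -39.22°, λ = atan2(p_y, p_x) ≈ 171.53°.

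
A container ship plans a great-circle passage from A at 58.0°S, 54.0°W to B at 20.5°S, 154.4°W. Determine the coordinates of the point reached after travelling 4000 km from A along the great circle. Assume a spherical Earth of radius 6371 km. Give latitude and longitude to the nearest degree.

≈ 52°S, 119°W

Convert each endpoint to a unit vector on the sphere (x = cos φ cos λ, y = cos φ sin λ, z = sin φ).
The central angle between the endpoints is δ = arccos(p₁·p₂) ≈ 1.362 rad (78.0°). The total great-circle distance is δ·R ≈ 1.362 × 6371 ≈ 8677 km, so the target fraction is f = 4000/8677 ≈ 0.461.
Interpolate at f ≈ 0.461 with slerp weights a = sin((1−f)δ)/sin δ ≈ 0.685, b = sin(fδ)/sin δ ≈ 0.600.
p = a·p₁ + b·p₂ ≈ (-0.294, -0.537, -0.791); φ = arcsin(p_z) ≈ -52.28°, λ = atan2(p_y, p_x) ≈ -118.71°.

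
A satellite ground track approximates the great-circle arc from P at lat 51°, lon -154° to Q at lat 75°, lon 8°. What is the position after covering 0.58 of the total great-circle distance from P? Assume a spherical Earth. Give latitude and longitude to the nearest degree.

≈ lat 81°, lon -134°

Convert each endpoint to a unit vector on the sphere (x = cos φ cos λ, y = cos φ sin λ, z = sin φ).
The central angle between the endpoints is δ = arccos(p₁·p₂) ≈ 0.933 rad (53.4°).
Interpolate at f = 0.58 with slerp weights a = sin((1−f)δ)/sin δ ≈ 0.475, b = sin(fδ)/sin δ ≈ 0.641.
p = a·p₁ + b·p₂ ≈ (-0.105, -0.108, 0.989); φ = arcsin(p_z) ≈ 81.35°, λ = atan2(p_y, p_x) ≈ -134.06°.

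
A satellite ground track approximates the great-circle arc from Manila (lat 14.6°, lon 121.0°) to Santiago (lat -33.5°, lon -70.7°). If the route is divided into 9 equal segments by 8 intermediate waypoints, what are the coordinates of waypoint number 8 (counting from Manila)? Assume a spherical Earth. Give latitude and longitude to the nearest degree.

≈ lat -48°, lon -85°

Write both endpoints as unit vectors p₁, p₂ with components (cos φ cos λ, cos φ sin λ, sin φ).
The central angle between the endpoints is δ = arccos(p₁·p₂) ≈ 2.763 rad (158.3°).
Interpolate at f = 8/9 with slerp weights a = sin((1−f)δ)/sin δ ≈ 0.818, b = sin(fδ)/sin δ ≈ 1.714.
p = a·p₁ + b·p₂ ≈ (0.064, -0.670, -0.740); φ = arcsin(p_z) ≈ -47.70°, λ = atan2(p_y, p_x) ≈ -84.51°.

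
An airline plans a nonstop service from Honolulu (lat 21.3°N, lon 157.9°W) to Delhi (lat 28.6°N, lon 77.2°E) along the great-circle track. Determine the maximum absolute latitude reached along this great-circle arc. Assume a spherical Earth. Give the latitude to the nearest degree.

≈ 45°N

The great circle lies in the plane with unit normal n̂ = (p₁ × p₂)/|p₁ × p₂|.
Here n̂_z ≈ -0.702; the vertex latitude is φ_max = arccos|n̂_z| ≈ 45.4°.
Check via Clairaut: cos φ_max = |cos φ₁| · sin C = cos(21.3°)·sin(48.9°) ≈ 0.702, again giving ≈ 45.4°.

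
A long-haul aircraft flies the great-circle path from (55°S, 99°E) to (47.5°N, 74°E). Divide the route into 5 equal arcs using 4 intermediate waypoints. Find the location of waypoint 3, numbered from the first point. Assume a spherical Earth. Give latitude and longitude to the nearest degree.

≈ (6°N, 84°E)

Write both endpoints as unit vectors p₁, p₂ with components (cos φ cos λ, cos φ sin λ, sin φ).
The central angle between the endpoints is δ = arccos(p₁·p₂) ≈ 1.826 rad (104.6°).
Interpolate at f = 3/5 with slerp weights a = sin((1−f)δ)/sin δ ≈ 0.690, b = sin(fδ)/sin δ ≈ 0.919.
p = a·p₁ + b·p₂ ≈ (0.109, 0.988, 0.113); φ = arcsin(p_z) ≈ 6.47°, λ = atan2(p_y, p_x) ≈ 83.69°.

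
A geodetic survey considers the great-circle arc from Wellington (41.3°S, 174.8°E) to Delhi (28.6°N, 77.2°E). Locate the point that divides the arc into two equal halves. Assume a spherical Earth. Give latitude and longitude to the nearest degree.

From cos δ = sin φ₁ sin φ₂ + cos φ₁ cos φ₂ cos Δλ, the central angle is δ ≈ 1.986 rad (113.8°).
Interpolate at f = 1/2 with slerp weights a = sin((1−f)δ)/sin δ ≈ 0.915, b = sin(fδ)/sin δ ≈ 0.915.
p = a·p₁ + b·p₂ ≈ (-0.507, 0.846, -0.166); φ = arcsin(p_z) ≈ -9.55°, λ = atan2(p_y, p_x) ≈ 120.92°.

≈ 10°S, 121°E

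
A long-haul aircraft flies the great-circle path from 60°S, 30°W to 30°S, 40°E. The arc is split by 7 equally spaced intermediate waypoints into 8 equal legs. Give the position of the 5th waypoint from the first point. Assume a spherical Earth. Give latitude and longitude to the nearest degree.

≈ 46°S, 23°E

Write both endpoints as unit vectors p₁, p₂ with components (cos φ cos λ, cos φ sin λ, sin φ).
The central angle between the endpoints is δ = arccos(p₁·p₂) ≈ 0.951 rad (54.5°).
Interpolate at f = 5/8 with slerp weights a = sin((1−f)δ)/sin δ ≈ 0.429, b = sin(fδ)/sin δ ≈ 0.688.
p = a·p₁ + b·p₂ ≈ (0.642, 0.276, -0.715); φ = arcsin(p_z) ≈ -45.67°, λ = atan2(p_y, p_x) ≈ 23.24°.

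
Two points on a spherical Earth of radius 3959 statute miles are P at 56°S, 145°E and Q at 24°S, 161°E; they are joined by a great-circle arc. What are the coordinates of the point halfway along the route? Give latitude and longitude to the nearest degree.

≈ 40°S, 155°E

The haversine formula gives a central angle δ ≈ 0.595 rad (34.1°) between the endpoints.
Interpolate at f = 1/2 with slerp weights a = sin((1−f)δ)/sin δ ≈ 0.523, b = sin(fδ)/sin δ ≈ 0.523.
p = a·p₁ + b·p₂ ≈ (-0.691, 0.323, -0.646); φ = arcsin(p_z) ≈ -40.26°, λ = atan2(p_y, p_x) ≈ 154.94°.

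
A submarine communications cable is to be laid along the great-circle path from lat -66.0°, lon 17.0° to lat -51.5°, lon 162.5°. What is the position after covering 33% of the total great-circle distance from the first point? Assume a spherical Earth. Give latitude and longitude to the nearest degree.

≈ lat -80°, lon 70°

Write both endpoints as unit vectors p₁, p₂ with components (cos φ cos λ, cos φ sin λ, sin φ).
The central angle between the endpoints is δ = arccos(p₁·p₂) ≈ 1.040 rad (59.6°).
Interpolate at f = 0.33 with slerp weights a = sin((1−f)δ)/sin δ ≈ 0.744, b = sin(fδ)/sin δ ≈ 0.390.
p = a·p₁ + b·p₂ ≈ (0.058, 0.162, -0.985); φ = arcsin(p_z) ≈ -80.12°, λ = atan2(p_y, p_x) ≈ 70.31°.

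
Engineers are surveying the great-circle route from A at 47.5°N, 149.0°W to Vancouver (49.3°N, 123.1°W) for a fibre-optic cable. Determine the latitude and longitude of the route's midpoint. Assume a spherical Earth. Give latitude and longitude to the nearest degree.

≈ 49°N, 136°W

Convert each endpoint to a unit vector on the sphere (x = cos φ cos λ, y = cos φ sin λ, z = sin φ).
The central angle between the endpoints is δ = arccos(p₁·p₂) ≈ 0.300 rad (17.2°).
Interpolate at f = 1/2 with slerp weights a = sin((1−f)δ)/sin δ ≈ 0.506, b = sin(fδ)/sin δ ≈ 0.506.
p = a·p₁ + b·p₂ ≈ (-0.473, -0.452, 0.756); φ = arcsin(p_z) ≈ 49.13°, λ = atan2(p_y, p_x) ≈ -136.28°.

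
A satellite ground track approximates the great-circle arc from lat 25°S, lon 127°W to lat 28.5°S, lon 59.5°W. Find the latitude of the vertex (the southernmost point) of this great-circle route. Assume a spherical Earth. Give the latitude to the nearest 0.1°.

The great circle lies in the plane with unit normal n̂ = (p₁ × p₂)/|p₁ × p₂|.
Here n̂_z ≈ +0.853; the vertex latitude is φ_max = arccos|n̂_z| ≈ 31.4°.
Check via Clairaut: cos φ_max = |cos φ₁| · sin C = cos(25.0°)·sin(109.7°) ≈ 0.853, again giving ≈ 31.4°.

≈ 31.4°S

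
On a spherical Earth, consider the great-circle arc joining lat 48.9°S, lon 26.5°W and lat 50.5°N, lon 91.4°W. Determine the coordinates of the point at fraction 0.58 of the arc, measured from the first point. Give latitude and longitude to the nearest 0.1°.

From cos δ = sin φ₁ sin φ₂ + cos φ₁ cos φ₂ cos Δλ, the central angle is δ ≈ 1.987 rad (113.8°).
Interpolate at f = 0.58 with slerp weights a = sin((1−f)δ)/sin δ ≈ 0.810, b = sin(fδ)/sin δ ≈ 0.999.
p = a·p₁ + b·p₂ ≈ (0.461, -0.873, 0.160); φ = arcsin(p_z) ≈ 9.23°, λ = atan2(p_y, p_x) ≈ -62.16°.

≈ lat 9.2°N, lon 62.2°W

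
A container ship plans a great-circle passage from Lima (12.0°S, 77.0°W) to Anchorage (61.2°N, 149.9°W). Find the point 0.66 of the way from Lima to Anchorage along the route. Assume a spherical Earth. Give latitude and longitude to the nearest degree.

≈ (41°N, 109°W)

From cos δ = sin φ₁ sin φ₂ + cos φ₁ cos φ₂ cos Δλ, the central angle is δ ≈ 1.614 rad (92.5°).
Interpolate at f = 0.66 with slerp weights a = sin((1−f)δ)/sin δ ≈ 0.522, b = sin(fδ)/sin δ ≈ 0.876.
p = a·p₁ + b·p₂ ≈ (-0.250, -0.709, 0.659); φ = arcsin(p_z) ≈ 41.22°, λ = atan2(p_y, p_x) ≈ -109.42°.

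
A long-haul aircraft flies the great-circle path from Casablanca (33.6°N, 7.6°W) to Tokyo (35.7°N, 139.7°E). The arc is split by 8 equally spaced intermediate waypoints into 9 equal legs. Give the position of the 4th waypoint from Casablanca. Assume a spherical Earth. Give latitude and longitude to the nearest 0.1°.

Convert each endpoint to a unit vector on the sphere (x = cos φ cos λ, y = cos φ sin λ, z = sin φ).
The central angle between the endpoints is δ = arccos(p₁·p₂) ≈ 1.820 rad (104.3°).
Interpolate at f = 4/9 with slerp weights a = sin((1−f)δ)/sin δ ≈ 0.874, b = sin(fδ)/sin δ ≈ 0.746.
p = a·p₁ + b·p₂ ≈ (0.259, 0.296, 0.919); φ = arcsin(p_z) ≈ 66.83°, λ = atan2(p_y, p_x) ≈ 48.73°.

≈ 66.8°N, 48.7°E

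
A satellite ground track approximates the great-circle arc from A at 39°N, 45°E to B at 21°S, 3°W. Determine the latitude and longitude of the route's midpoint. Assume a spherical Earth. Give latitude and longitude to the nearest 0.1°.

≈ 9.8°N, 18.7°E

Convert each endpoint to a unit vector on the sphere (x = cos φ cos λ, y = cos φ sin λ, z = sin φ).
The central angle between the endpoints is δ = arccos(p₁·p₂) ≈ 1.308 rad (74.9°).
Interpolate at f = 1/2 with slerp weights a = sin((1−f)δ)/sin δ ≈ 0.630, b = sin(fδ)/sin δ ≈ 0.630.
p = a·p₁ + b·p₂ ≈ (0.933, 0.315, 0.171); φ = arcsin(p_z) ≈ 9.83°, λ = atan2(p_y, p_x) ≈ 18.67°.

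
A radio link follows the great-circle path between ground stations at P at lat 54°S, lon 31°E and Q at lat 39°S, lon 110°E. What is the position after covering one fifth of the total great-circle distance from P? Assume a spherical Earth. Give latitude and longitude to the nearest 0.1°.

The haversine formula gives a central angle δ ≈ 0.932 rad (53.4°) between the endpoints.
Interpolate at f = 1/5 with slerp weights a = sin((1−f)δ)/sin δ ≈ 0.845, b = sin(fδ)/sin δ ≈ 0.231.
p = a·p₁ + b·p₂ ≈ (0.364, 0.424, -0.829); φ = arcsin(p_z) ≈ -55.99°, λ = atan2(p_y, p_x) ≈ 49.35°.

≈ lat 56.0°S, lon 49.3°E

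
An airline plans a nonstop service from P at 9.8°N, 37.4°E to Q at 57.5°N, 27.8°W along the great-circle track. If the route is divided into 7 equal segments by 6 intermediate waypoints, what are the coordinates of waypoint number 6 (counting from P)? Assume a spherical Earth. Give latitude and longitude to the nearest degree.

≈ 54°N, 12°W

Convert each endpoint to a unit vector on the sphere (x = cos φ cos λ, y = cos φ sin λ, z = sin φ).
The central angle between the endpoints is δ = arccos(p₁·p₂) ≈ 1.196 rad (68.6°).
Interpolate at f = 6/7 with slerp weights a = sin((1−f)δ)/sin δ ≈ 0.183, b = sin(fδ)/sin δ ≈ 0.919.
p = a·p₁ + b·p₂ ≈ (0.580, -0.121, 0.806); φ = arcsin(p_z) ≈ 53.69°, λ = atan2(p_y, p_x) ≈ -11.77°.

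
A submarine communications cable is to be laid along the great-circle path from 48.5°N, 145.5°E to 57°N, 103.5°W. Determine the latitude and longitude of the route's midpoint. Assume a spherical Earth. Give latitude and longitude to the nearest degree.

Convert each endpoint to a unit vector on the sphere (x = cos φ cos λ, y = cos φ sin λ, z = sin φ).
The central angle between the endpoints is δ = arccos(p₁·p₂) ≈ 1.049 rad (60.1°).
Interpolate at f = 1/2 with slerp weights a = sin((1−f)δ)/sin δ ≈ 0.578, b = sin(fδ)/sin δ ≈ 0.578.
p = a·p₁ + b·p₂ ≈ (-0.389, -0.089, 0.917); φ = arcsin(p_z) ≈ 66.49°, λ = atan2(p_y, p_x) ≈ -167.09°.

≈ 66°N, 167°W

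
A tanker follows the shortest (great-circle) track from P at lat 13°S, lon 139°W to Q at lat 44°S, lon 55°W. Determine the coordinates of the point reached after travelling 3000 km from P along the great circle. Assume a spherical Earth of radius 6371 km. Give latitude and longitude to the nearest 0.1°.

From cos δ = sin φ₁ sin φ₂ + cos φ₁ cos φ₂ cos Δλ, the central angle is δ ≈ 1.339 rad (76.7°). The total great-circle distance is δ·R ≈ 1.339 × 6371 ≈ 8532 km, so the target fraction is f = 3000/8532 ≈ 0.352.
Interpolate at f ≈ 0.352 with slerp weights a = sin((1−f)δ)/sin δ ≈ 0.784, b = sin(fδ)/sin δ ≈ 0.466.
p = a·p₁ + b·p₂ ≈ (-0.384, -0.776, -0.500); φ = arcsin(p_z) ≈ -30.01°, λ = atan2(p_y, p_x) ≈ -116.35°.

≈ lat 30.0°S, lon 116.4°W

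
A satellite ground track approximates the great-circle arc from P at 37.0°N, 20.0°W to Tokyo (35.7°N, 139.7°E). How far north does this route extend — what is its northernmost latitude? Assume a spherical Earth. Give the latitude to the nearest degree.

The great circle lies in the plane with unit normal n̂ = (p₁ × p₂)/|p₁ × p₂|.
Here n̂_z ≈ +0.233; the vertex latitude is φ_max = arccos|n̂_z| ≈ 76.5°.
Check via Clairaut: cos φ_max = |cos φ₁| · sin C = cos(37.0°)·sin(17.0°) ≈ 0.233, again giving ≈ 76.5°.

≈ 77°N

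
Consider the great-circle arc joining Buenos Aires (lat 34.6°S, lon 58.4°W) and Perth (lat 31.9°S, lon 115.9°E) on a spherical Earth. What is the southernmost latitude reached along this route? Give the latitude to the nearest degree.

≈ 86°S

The great circle lies in the plane with unit normal n̂ = (p₁ × p₂)/|p₁ × p₂|.
Here n̂_z ≈ +0.076; the vertex latitude is φ_max = arccos|n̂_z| ≈ 85.7°.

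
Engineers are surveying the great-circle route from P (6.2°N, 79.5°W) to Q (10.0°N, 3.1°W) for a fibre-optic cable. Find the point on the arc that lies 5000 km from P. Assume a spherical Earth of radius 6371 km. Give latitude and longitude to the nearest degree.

The haversine formula gives a central angle δ ≈ 1.319 rad (75.6°) between the endpoints. The total great-circle distance is δ·R ≈ 1.319 × 6371 ≈ 8404 km, so the target fraction is f = 5000/8404 ≈ 0.595.
Interpolate at f ≈ 0.595 with slerp weights a = sin((1−f)δ)/sin δ ≈ 0.526, b = sin(fδ)/sin δ ≈ 0.730.
p = a·p₁ + b·p₂ ≈ (0.813, -0.553, 0.183); φ = arcsin(p_z) ≈ 10.57°, λ = atan2(p_y, p_x) ≈ -34.22°.

≈ (11°N, 34°W)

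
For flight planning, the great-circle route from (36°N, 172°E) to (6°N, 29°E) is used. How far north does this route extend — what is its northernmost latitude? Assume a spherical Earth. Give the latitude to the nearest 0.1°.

≈ 53.5°N

The great circle lies in the plane with unit normal n̂ = (p₁ × p₂)/|p₁ × p₂|.
Here n̂_z ≈ -0.595; the vertex latitude is φ_max = arccos|n̂_z| ≈ 53.5°.
Check via Clairaut: cos φ_max = |cos φ₁| · sin C = cos(36.0°)·sin(47.3°) ≈ 0.595, again giving ≈ 53.5°.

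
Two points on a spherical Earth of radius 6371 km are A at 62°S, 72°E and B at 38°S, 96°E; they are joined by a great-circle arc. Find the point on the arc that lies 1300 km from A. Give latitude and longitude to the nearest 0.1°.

≈ 52.6°S, 85.1°E

From cos δ = sin φ₁ sin φ₂ + cos φ₁ cos φ₂ cos Δλ, the central angle is δ ≈ 0.492 rad (28.2°). The total great-circle distance is δ·R ≈ 0.492 × 6371 ≈ 3132 km, so the target fraction is f = 1300/3132 ≈ 0.415.
Interpolate at f ≈ 0.415 with slerp weights a = sin((1−f)δ)/sin δ ≈ 0.601, b = sin(fδ)/sin δ ≈ 0.429.
p = a·p₁ + b·p₂ ≈ (0.052, 0.605, -0.795); φ = arcsin(p_z) ≈ -52.64°, λ = atan2(p_y, p_x) ≈ 85.10°.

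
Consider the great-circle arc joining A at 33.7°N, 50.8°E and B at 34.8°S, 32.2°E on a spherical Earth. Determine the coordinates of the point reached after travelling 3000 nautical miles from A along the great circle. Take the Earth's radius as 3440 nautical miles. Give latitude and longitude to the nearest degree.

≈ 15°S, 38°E

The haversine formula gives a central angle δ ≈ 1.234 rad (70.7°) between the endpoints. The total great-circle distance is δ·R ≈ 1.234 × 3440 ≈ 4244 nmi, so the target fraction is f = 3000/4244 ≈ 0.707.
Interpolate at f ≈ 0.707 with slerp weights a = sin((1−f)δ)/sin δ ≈ 0.375, b = sin(fδ)/sin δ ≈ 0.811.
p = a·p₁ + b·p₂ ≈ (0.761, 0.597, -0.255); φ = arcsin(p_z) ≈ -14.78°, λ = atan2(p_y, p_x) ≈ 38.10°.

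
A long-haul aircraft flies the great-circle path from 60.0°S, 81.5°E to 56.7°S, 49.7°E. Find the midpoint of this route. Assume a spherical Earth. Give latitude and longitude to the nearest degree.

≈ 59°S, 65°E

Write both endpoints as unit vectors p₁, p₂ with components (cos φ cos λ, cos φ sin λ, sin φ).
The central angle between the endpoints is δ = arccos(p₁·p₂) ≈ 0.294 rad (16.8°).
Interpolate at f = 1/2 with slerp weights a = sin((1−f)δ)/sin δ ≈ 0.505, b = sin(fδ)/sin δ ≈ 0.505.
p = a·p₁ + b·p₂ ≈ (0.217, 0.462, -0.860); φ = arcsin(p_z) ≈ -59.34°, λ = atan2(p_y, p_x) ≈ 64.84°.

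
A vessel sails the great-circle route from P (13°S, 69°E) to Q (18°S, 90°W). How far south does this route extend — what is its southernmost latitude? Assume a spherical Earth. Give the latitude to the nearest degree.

≈ 57°S

The great circle lies in the plane with unit normal n̂ = (p₁ × p₂)/|p₁ × p₂|.
Here n̂_z ≈ -0.548; the vertex latitude is φ_max = arccos|n̂_z| ≈ 56.8°.
Check via Clairaut: cos φ_max = |cos φ₁| · sin C = cos(13.0°)·sin(145.8°) ≈ 0.548, again giving ≈ 56.8°.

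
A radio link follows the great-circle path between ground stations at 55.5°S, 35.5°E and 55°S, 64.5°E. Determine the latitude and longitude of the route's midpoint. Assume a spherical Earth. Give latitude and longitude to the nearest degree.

From cos δ = sin φ₁ sin φ₂ + cos φ₁ cos φ₂ cos Δλ, the central angle is δ ≈ 0.287 rad (16.4°).
Interpolate at f = 1/2 with slerp weights a = sin((1−f)δ)/sin δ ≈ 0.505, b = sin(fδ)/sin δ ≈ 0.505.
p = a·p₁ + b·p₂ ≈ (0.358, 0.428, -0.830); φ = arcsin(p_z) ≈ -56.11°, λ = atan2(p_y, p_x) ≈ 50.09°.

≈ 56°S, 50°E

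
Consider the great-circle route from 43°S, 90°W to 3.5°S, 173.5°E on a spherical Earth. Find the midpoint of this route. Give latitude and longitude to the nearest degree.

From cos δ = sin φ₁ sin φ₂ + cos φ₁ cos φ₂ cos Δλ, the central angle is δ ≈ 1.612 rad (92.3°).
Interpolate at f = 1/2 with slerp weights a = sin((1−f)δ)/sin δ ≈ 0.722, b = sin(fδ)/sin δ ≈ 0.722.
p = a·p₁ + b·p₂ ≈ (-0.716, -0.446, -0.537); φ = arcsin(p_z) ≈ -32.45°, λ = atan2(p_y, p_x) ≈ -148.06°.

≈ 32°S, 148°W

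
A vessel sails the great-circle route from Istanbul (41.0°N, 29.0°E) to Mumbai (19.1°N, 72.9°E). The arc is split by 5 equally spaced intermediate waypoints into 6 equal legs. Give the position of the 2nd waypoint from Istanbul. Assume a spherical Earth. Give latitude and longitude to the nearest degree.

≈ 35°N, 46°E

The haversine formula gives a central angle δ ≈ 0.755 rad (43.2°) between the endpoints.
Interpolate at f = 2/6 with slerp weights a = sin((1−f)δ)/sin δ ≈ 0.704, b = sin(fδ)/sin δ ≈ 0.363.
p = a·p₁ + b·p₂ ≈ (0.566, 0.586, 0.581); φ = arcsin(p_z) ≈ 35.50°, λ = atan2(p_y, p_x) ≈ 46.00°.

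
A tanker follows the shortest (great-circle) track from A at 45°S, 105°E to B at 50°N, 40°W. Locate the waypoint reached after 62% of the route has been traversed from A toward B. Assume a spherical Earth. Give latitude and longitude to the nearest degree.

≈ 22°N, 28°E

Convert each endpoint to a unit vector on the sphere (x = cos φ cos λ, y = cos φ sin λ, z = sin φ).
The central angle between the endpoints is δ = arccos(p₁·p₂) ≈ 2.724 rad (156.1°).
Interpolate at f = 0.62 with slerp weights a = sin((1−f)δ)/sin δ ≈ 2.119, b = sin(fδ)/sin δ ≈ 2.448.
p = a·p₁ + b·p₂ ≈ (0.817, 0.436, 0.376); φ = arcsin(p_z) ≈ 22.11°, λ = atan2(p_y, p_x) ≈ 28.09°.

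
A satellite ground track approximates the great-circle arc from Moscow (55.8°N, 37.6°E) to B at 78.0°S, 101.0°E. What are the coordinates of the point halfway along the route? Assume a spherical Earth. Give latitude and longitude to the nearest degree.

Write both endpoints as unit vectors p₁, p₂ with components (cos φ cos λ, cos φ sin λ, sin φ).
The central angle between the endpoints is δ = arccos(p₁·p₂) ≈ 2.429 rad (139.2°).
Interpolate at f = 1/2 with slerp weights a = sin((1−f)δ)/sin δ ≈ 1.433, b = sin(fδ)/sin δ ≈ 1.433.
p = a·p₁ + b·p₂ ≈ (0.582, 0.784, -0.217); φ = arcsin(p_z) ≈ -12.51°, λ = atan2(p_y, p_x) ≈ 53.44°.

≈ 13°S, 53°E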